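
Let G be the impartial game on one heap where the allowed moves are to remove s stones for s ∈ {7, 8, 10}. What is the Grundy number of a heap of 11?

Compute g(0), g(1), … for moves {7, 8, 10}:
k:     0  1  2  3  4  5  6  7  8  9 10 11
g(k):  0  0  0  0  0  0  0  1  1  1  1  1
So g(11) = 1.

1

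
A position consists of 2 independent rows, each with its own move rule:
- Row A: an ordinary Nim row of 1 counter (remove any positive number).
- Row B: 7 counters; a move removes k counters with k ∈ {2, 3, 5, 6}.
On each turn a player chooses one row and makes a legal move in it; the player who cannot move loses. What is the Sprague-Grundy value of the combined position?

2

Row A is a plain Nim row of size 1, so its Grundy value is 1.
Grundy values for row B (subtraction set {2, 3, 5, 6}):
k:     0  1  2  3  4  5  6  7
g(k):  0  0  1  1  2  2  3  3
So g(7) = 3.
By the Sprague-Grundy theorem, the Grundy value of a sum of independent games is the XOR of the component values.
Combined value = 1 XOR 3 = 2.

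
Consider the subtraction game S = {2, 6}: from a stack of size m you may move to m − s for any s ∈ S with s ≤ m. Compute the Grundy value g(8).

Build the Grundy sequence with g(k) = mex{g(k−s) : s ∈ {2, 6}, s ≤ k}:
g(0) = mex{} = 0
g(1) = mex{} = 0
g(2) = mex{0} = 1
g(3) = mex{0} = 1
g(4) = mex{1} = 0
g(5) = mex{1} = 0
g(6) = mex{0} = 1
g(7) = mex{0} = 1
g(8) = mex{1} = 0
So g(8) = 0.

0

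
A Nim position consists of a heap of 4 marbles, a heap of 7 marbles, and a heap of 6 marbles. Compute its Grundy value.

5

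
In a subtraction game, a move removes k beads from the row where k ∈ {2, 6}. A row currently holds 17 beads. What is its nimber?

0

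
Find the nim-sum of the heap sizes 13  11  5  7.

Nim-sum: 13 ⊕ 11 ⊕ 5 ⊕ 7 = 4.

4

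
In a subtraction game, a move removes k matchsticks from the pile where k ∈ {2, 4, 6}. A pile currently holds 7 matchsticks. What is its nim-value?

3

Build the Grundy sequence with g(k) = mex{g(k−s) : s ∈ {2, 4, 6}, s ≤ k}:
k:     0  1  2  3  4  5  6  7
g(k):  0  0  1  1  2  2  3  3
So g(7) = 3.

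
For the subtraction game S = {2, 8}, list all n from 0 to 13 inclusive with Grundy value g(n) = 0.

Grundy values for subtraction set {2, 8}:
g(0) = mex{} = 0
g(1) = mex{} = 0
g(2) = mex{0} = 1
g(3) = mex{0} = 1
g(4) = mex{1} = 0
g(5) = mex{1} = 0
g(6) = mex{0} = 1
g(7) = mex{0} = 1
g(8) = mex{0,1} = 2
g(9) = mex{0,1} = 2
g(10) = mex{1,2} = 0
g(11) = mex{1,2} = 0
g(12) = mex{0} = 1
g(13) = mex{0} = 1
The P-positions (g = 0) in 0..13 are 0, 1, 4, 5, 10, 11.

0, 1, 4, 5, 10, 11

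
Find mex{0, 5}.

0 is in the set but 1 is not, so the mex is 1.

1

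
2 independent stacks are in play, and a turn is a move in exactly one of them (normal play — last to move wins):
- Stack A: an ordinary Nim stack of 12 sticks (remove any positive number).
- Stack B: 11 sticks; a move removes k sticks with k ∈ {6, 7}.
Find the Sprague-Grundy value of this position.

13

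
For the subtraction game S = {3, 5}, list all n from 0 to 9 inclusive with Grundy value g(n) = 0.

0, 1, 2, 8, 9

Compute g(0), g(1), … for moves {3, 5}:
k:     0  1  2  3  4  5  6  7  8  9
g(k):  0  0  0  1  1  1  2  2  0  0
The P-positions (g = 0) in 0..9 are 0, 1, 2, 8, 9.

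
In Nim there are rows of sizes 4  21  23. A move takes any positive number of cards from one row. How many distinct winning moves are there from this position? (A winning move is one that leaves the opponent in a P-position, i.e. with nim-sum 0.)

3

Nim-sum: 4 ⊕ 21 ⊕ 23 = 6.
The overall nim-sum is X = 6. A row of size p has a winning move iff p XOR X < p (reduce it to p XOR X).
  4: 4 XOR 6 = 2 < 4 — winning move (to 2).
  21: 21 XOR 6 = 19 < 21 — winning move (to 19).
  23: 23 XOR 6 = 17 < 23 — winning move (to 17).
That gives 3 winning moves.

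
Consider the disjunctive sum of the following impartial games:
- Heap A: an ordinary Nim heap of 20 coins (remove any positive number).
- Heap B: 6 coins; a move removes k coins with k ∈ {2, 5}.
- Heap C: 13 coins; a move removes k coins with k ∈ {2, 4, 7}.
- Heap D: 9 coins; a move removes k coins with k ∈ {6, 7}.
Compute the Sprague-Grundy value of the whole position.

22

Heap A is a plain Nim heap of size 20, so its Grundy value is 20.
For heap B, compute g(0), g(1), … with moves {2, 5}:
g(0) = mex{} = 0
g(1) = mex{} = 0
g(2) = mex{0} = 1
g(3) = mex{0} = 1
g(4) = mex{1} = 0
g(5) = mex{0,1} = 2
g(6) = mex{0} = 1
So g(6) = 1.
Build the Grundy sequence for heap C with g(k) = mex{g(k−s) : s ∈ {2, 4, 7}, s ≤ k}:
k:     0  1  2  3  4  5  6  7  8  9 10 11 12 13
g(k):  0  0  1  1  2  2  0  3  1  0  2  1  0  2
So g(13) = 2.
Grundy values for heap D (subtraction set {6, 7}):
g(0) = mex{} = 0
g(1) = mex{} = 0
g(2) = mex{} = 0
g(3) = mex{} = 0
g(4) = mex{} = 0
g(5) = mex{} = 0
g(6) = mex{0} = 1
g(7) = mex{0} = 1
g(8) = mex{0} = 1
g(9) = mex{0} = 1
So g(9) = 1.
The value of a disjunctive sum is the nim-sum of the parts.
Combined value = 20 ⊕ 1 ⊕ 2 ⊕ 1 = 22.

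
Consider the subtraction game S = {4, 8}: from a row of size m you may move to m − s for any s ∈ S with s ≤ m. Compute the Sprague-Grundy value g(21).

2

Build the Grundy sequence with g(k) = mex{g(k−s) : s ∈ {4, 8}, s ≤ k}:
k:     0  1  2  3  4  5  6  7  8  9 10 11 12 13 14 15 16 17 18 19 20 21
g(k):  0  0  0  0  1  1  1  1  2  2  2  2  0  0  0  0  1  1  1  1  2  2
So g(21) = 2.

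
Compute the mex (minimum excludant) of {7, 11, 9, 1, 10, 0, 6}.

2

The values 0, 1 are all present; 2 is the first non-negative integer missing from the set.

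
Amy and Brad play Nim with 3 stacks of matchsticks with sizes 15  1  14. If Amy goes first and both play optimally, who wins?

Brad wins

Compute the nim-sum pairwise:
15 ^ 1 = 14
14 ^ 14 = 0
The nim-sum is 0, so this is a P-position: the player to move is in a losing position under optimal play; Amy is about to move from it and so loses — Brad wins.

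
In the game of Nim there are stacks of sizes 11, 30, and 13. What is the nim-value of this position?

24

Nim-sum: 11 ^ 30 ^ 13 = 24.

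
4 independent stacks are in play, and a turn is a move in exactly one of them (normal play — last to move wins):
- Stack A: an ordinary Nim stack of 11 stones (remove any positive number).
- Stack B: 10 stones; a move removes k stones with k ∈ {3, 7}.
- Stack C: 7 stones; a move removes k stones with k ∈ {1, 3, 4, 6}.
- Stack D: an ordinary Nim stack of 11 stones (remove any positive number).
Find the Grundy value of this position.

0

Stack A is a plain Nim stack of size 11, so its Grundy value is 11.
Build the Grundy sequence for stack B with g(k) = mex{g(k−s) : s ∈ {3, 7}, s ≤ k}:
k:     0  1  2  3  4  5  6  7  8  9 10
g(k):  0  0  0  1  1  1  0  2  2  1  0
So g(10) = 0.
Grundy values for stack C (subtraction set {1, 3, 4, 6}):
g(0) = mex{} = 0
g(1) = mex{0} = 1
g(2) = mex{1} = 0
g(3) = mex{0} = 1
g(4) = mex{0,1} = 2
g(5) = mex{0,1,2} = 3
g(6) = mex{0,1,3} = 2
g(7) = mex{1,2} = 0
So g(7) = 0.
Stack D is a plain Nim stack of size 11, so its Grundy value is 11.
By the Sprague-Grundy theorem, the Grundy value of a sum of independent games is the XOR of the component values.
Combined value = 11 ⊕ 0 ⊕ 0 ⊕ 11 = 0.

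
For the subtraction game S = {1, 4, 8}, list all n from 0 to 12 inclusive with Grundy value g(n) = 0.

Build the Grundy sequence with g(k) = mex{g(k−s) : s ∈ {1, 4, 8}, s ≤ k}:
k:     0  1  2  3  4  5  6  7  8  9 10 11 12
g(k):  0  1  0  1  2  0  1  0  1  2  3  2  0
The P-positions (g = 0) in 0..12 are 0, 2, 5, 7, 12.

0, 2, 5, 7, 12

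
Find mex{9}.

0

0 is not in the set, so the mex is 0.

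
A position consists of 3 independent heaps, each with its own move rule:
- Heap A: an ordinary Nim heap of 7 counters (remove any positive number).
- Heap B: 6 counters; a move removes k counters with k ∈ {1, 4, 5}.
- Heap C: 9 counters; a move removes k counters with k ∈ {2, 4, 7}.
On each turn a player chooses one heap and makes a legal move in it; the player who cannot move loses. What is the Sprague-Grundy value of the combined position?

Heap A is a plain Nim heap of size 7, so its Grundy value is 7.
Grundy values for heap B (subtraction set {1, 4, 5}):
g(0) = mex{} = 0
g(1) = mex{0} = 1
g(2) = mex{1} = 0
g(3) = mex{0} = 1
g(4) = mex{0,1} = 2
g(5) = mex{0,1,2} = 3
g(6) = mex{0,1,3} = 2
So g(6) = 2.
Grundy values for heap C (subtraction set {2, 4, 7}):
k:     0  1  2  3  4  5  6  7  8  9
g(k):  0  0  1  1  2  2  0  3  1  0
So g(9) = 0.
The value of a disjunctive sum is the nim-sum of the parts.
Combined value = 7 XOR 2 XOR 0 = 5.

5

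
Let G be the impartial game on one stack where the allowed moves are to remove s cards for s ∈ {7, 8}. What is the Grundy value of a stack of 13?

Compute g(0), g(1), … for moves {7, 8}:
g(0) = mex{} = 0
g(1) = mex{} = 0
g(2) = mex{} = 0
g(3) = mex{} = 0
g(4) = mex{} = 0
g(5) = mex{} = 0
g(6) = mex{} = 0
g(7) = mex{0} = 1
g(8) = mex{0} = 1
g(9) = mex{0} = 1
g(10) = mex{0} = 1
g(11) = mex{0} = 1
g(12) = mex{0} = 1
g(13) = mex{0} = 1
So g(13) = 1.

1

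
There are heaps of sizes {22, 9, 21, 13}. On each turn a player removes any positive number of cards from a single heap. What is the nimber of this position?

7

Nim-sum: 22 XOR 9 XOR 21 XOR 13 = 7.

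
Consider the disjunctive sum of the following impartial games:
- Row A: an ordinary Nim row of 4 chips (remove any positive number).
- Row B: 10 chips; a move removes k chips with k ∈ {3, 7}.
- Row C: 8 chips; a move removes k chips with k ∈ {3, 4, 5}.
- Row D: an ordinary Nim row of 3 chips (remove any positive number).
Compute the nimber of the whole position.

7

Row A is a plain Nim row of size 4, so its Grundy value is 4.
Build the Grundy sequence for row B with g(k) = mex{g(k−s) : s ∈ {3, 7}, s ≤ k}:
g(0) = mex{} = 0
g(1) = mex{} = 0
g(2) = mex{} = 0
g(3) = mex{0} = 1
g(4) = mex{0} = 1
g(5) = mex{0} = 1
g(6) = mex{1} = 0
g(7) = mex{0,1} = 2
g(8) = mex{0,1} = 2
g(9) = mex{0} = 1
g(10) = mex{1,2} = 0
So g(10) = 0.
Build the Grundy sequence for row C with g(k) = mex{g(k−s) : s ∈ {3, 4, 5}, s ≤ k}:
g(0) = mex{} = 0
g(1) = mex{} = 0
g(2) = mex{} = 0
g(3) = mex{0} = 1
g(4) = mex{0} = 1
g(5) = mex{0} = 1
g(6) = mex{0,1} = 2
g(7) = mex{0,1} = 2
g(8) = mex{1} = 0
So g(8) = 0.
Row D is a plain Nim row of size 3, so its Grundy value is 3.
By the Sprague-Grundy theorem, the Grundy value of a sum of independent games is the XOR of the component values.
Combined value = 4 XOR 0 XOR 0 XOR 3 = 7.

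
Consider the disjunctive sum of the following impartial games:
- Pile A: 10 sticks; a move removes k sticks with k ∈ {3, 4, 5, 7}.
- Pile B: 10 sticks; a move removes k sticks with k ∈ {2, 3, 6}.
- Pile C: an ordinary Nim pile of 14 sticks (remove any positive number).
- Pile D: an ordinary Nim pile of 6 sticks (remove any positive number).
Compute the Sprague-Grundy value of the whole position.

8

Grundy values for pile A (subtraction set {3, 4, 5, 7}):
k:     0  1  2  3  4  5  6  7  8  9 10
g(k):  0  0  0  1  1  1  2  2  2  3  0
So g(10) = 0.
Grundy values for pile B (subtraction set {2, 3, 6}):
g(0) = mex{} = 0
g(1) = mex{} = 0
g(2) = mex{0} = 1
g(3) = mex{0} = 1
g(4) = mex{0,1} = 2
g(5) = mex{1} = 0
g(6) = mex{0,1,2} = 3
g(7) = mex{0,2} = 1
g(8) = mex{0,1,3} = 2
g(9) = mex{1,3} = 0
g(10) = mex{1,2} = 0
So g(10) = 0.
Pile C is a plain Nim pile of size 14, so its Grundy value is 14.
Pile D is a plain Nim pile of size 6, so its Grundy value is 6.
By the Sprague-Grundy theorem, the Grundy value of a sum of independent games is the XOR of the component values.
Combined value = 0 ⊕ 0 ⊕ 14 ⊕ 6 = 8.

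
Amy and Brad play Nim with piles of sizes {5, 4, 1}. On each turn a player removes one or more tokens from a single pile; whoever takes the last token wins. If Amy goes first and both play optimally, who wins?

Nim-sum: 5 ⊕ 4 ⊕ 1 = 0.
The nim-sum is 0, so this is a P-position: the player to move is in a losing position under optimal play; Amy is about to move from it and so loses — Brad wins.

Brad wins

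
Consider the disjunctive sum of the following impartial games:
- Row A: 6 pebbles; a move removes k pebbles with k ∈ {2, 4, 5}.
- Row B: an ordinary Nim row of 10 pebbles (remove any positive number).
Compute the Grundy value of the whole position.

For row A, compute g(0), g(1), … with moves {2, 4, 5}:
k:     0  1  2  3  4  5  6
g(k):  0  0  1  1  2  2  3
So g(6) = 3.
Row B is a plain Nim row of size 10, so its Grundy value is 10.
The value of a disjunctive sum is the nim-sum of the parts.
Combined value = 3 ⊕ 10 = 9.

9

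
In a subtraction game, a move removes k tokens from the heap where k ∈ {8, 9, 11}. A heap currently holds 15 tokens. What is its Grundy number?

1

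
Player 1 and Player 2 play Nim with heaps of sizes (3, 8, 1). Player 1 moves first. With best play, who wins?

Player 1 wins

Compute the nim-sum pairwise:
3 ^ 8 = 11
11 ^ 1 = 10
The nim-sum is 10 ≠ 0, so this is an N-position: the player to move can win; Player 1 has a winning move.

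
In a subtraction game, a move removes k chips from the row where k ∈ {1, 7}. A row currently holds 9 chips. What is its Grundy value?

Build the Grundy sequence with g(k) = mex{g(k−s) : s ∈ {1, 7}, s ≤ k}:
k:     0  1  2  3  4  5  6  7  8  9
g(k):  0  1  0  1  0  1  0  1  0  1
So g(9) = 1.

1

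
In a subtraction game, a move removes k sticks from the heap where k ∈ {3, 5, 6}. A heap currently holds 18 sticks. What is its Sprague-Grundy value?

Build the Grundy sequence with g(k) = mex{g(k−s) : s ∈ {3, 5, 6}, s ≤ k}:
k:     0  1  2  3  4  5  6  7  8  9 10 11 12 13 14 15 16 17 18
g(k):  0  0  0  1  1  1  2  2  2  0  0  0  1  1  1  2  2  2  0
So g(18) = 0.

0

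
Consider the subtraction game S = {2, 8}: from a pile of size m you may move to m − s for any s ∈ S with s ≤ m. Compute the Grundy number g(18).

Compute g(0), g(1), … for moves {2, 8}:
k:     0  1  2  3  4  5  6  7  8  9 10 11 12 13 14 15 16 17 18
g(k):  0  0  1  1  0  0  1  1  2  2  0  0  1  1  0  0  1  1  2
So g(18) = 2.

2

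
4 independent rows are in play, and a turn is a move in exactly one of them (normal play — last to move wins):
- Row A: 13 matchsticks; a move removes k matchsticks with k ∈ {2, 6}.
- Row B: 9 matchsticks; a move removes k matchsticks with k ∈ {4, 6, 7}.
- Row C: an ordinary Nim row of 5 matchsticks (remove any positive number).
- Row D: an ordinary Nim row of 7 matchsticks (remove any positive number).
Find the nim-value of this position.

For row A, compute g(0), g(1), … with moves {2, 6}:
g(0) = mex{} = 0
g(1) = mex{} = 0
g(2) = mex{0} = 1
g(3) = mex{0} = 1
g(4) = mex{1} = 0
g(5) = mex{1} = 0
g(6) = mex{0} = 1
g(7) = mex{0} = 1
g(8) = mex{1} = 0
g(9) = mex{1} = 0
g(10) = mex{0} = 1
g(11) = mex{0} = 1
g(12) = mex{1} = 0
g(13) = mex{1} = 0
So g(13) = 0.
Grundy values for row B (subtraction set {4, 6, 7}):
k:     0  1  2  3  4  5  6  7  8  9
g(k):  0  0  0  0  1  1  1  1  2  2
So g(9) = 2.
Row C is a plain Nim row of size 5, so its Grundy value is 5.
Row D is a plain Nim row of size 7, so its Grundy value is 7.
The value of a disjunctive sum is the nim-sum of the parts.
Combined value = 0 XOR 2 XOR 5 XOR 7 = 0.

0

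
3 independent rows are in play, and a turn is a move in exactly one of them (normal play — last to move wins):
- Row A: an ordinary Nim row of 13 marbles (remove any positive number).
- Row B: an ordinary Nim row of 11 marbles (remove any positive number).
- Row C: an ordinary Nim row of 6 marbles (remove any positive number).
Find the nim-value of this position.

0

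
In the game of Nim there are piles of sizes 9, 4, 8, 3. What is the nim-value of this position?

6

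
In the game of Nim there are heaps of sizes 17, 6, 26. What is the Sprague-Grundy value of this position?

13

In binary:
  10001  (17)
  00110  (6)
  11010  (26)
  -----
  01101  (13)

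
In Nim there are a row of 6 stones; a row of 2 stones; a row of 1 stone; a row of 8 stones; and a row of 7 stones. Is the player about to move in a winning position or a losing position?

Winning position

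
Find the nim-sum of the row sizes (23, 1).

22

Nim-sum: 23 ^ 1 = 22.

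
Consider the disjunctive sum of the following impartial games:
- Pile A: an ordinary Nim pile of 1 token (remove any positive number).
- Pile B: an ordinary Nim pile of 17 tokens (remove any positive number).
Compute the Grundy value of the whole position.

Pile A is a plain Nim pile of size 1, so its Grundy value is 1.
Pile B is a plain Nim pile of size 17, so its Grundy value is 17.
The value of a disjunctive sum is the nim-sum of the parts.
Combined value = 1 ⊕ 17 = 16.

16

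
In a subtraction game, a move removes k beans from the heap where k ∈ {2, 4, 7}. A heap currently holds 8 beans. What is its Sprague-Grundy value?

1

Grundy values for subtraction set {2, 4, 7}:
g(0) = mex{} = 0
g(1) = mex{} = 0
g(2) = mex{0} = 1
g(3) = mex{0} = 1
g(4) = mex{0,1} = 2
g(5) = mex{0,1} = 2
g(6) = mex{1,2} = 0
g(7) = mex{0,1,2} = 3
g(8) = mex{0,2} = 1
So g(8) = 1.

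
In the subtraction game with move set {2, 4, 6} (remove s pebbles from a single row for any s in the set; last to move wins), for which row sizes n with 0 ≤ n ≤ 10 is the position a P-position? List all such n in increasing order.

0, 1, 8, 9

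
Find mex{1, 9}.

0

0 is not in the set, so the mex is 0.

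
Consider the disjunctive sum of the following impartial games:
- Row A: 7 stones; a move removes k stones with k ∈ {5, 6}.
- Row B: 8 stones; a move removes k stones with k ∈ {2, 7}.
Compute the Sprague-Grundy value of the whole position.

For row A, compute g(0), g(1), … with moves {5, 6}:
k:     0  1  2  3  4  5  6  7
g(k):  0  0  0  0  0  1  1  1
So g(7) = 1.
Build the Grundy sequence for row B with g(k) = mex{g(k−s) : s ∈ {2, 7}, s ≤ k}:
g(0) = mex{} = 0
g(1) = mex{} = 0
g(2) = mex{0} = 1
g(3) = mex{0} = 1
g(4) = mex{1} = 0
g(5) = mex{1} = 0
g(6) = mex{0} = 1
g(7) = mex{0} = 1
g(8) = mex{0,1} = 2
So g(8) = 2.
By the Sprague-Grundy theorem, the Grundy value of a sum of independent games is the XOR of the component values.
Combined value = 1 XOR 2 = 3.

3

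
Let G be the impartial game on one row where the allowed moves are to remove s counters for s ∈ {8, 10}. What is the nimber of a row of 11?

Grundy values for subtraction set {8, 10}:
g(0) = mex{} = 0
g(1) = mex{} = 0
g(2) = mex{} = 0
g(3) = mex{} = 0
g(4) = mex{} = 0
g(5) = mex{} = 0
g(6) = mex{} = 0
g(7) = mex{} = 0
g(8) = mex{0} = 1
g(9) = mex{0} = 1
g(10) = mex{0} = 1
g(11) = mex{0} = 1
So g(11) = 1.

1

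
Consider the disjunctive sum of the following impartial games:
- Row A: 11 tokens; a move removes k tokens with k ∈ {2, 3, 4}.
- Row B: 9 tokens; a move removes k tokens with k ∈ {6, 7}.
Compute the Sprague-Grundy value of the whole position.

3

For row A, compute g(0), g(1), … with moves {2, 3, 4}:
g(0) = mex{} = 0
g(1) = mex{} = 0
g(2) = mex{0} = 1
g(3) = mex{0} = 1
g(4) = mex{0,1} = 2
g(5) = mex{0,1} = 2
g(6) = mex{1,2} = 0
g(7) = mex{1,2} = 0
g(8) = mex{0,2} = 1
g(9) = mex{0,2} = 1
g(10) = mex{0,1} = 2
g(11) = mex{0,1} = 2
So g(11) = 2.
Build the Grundy sequence for row B with g(k) = mex{g(k−s) : s ∈ {6, 7}, s ≤ k}:
k:     0  1  2  3  4  5  6  7  8  9
g(k):  0  0  0  0  0  0  1  1  1  1
So g(9) = 1.
The value of a disjunctive sum is the nim-sum of the parts.
Combined value = 2 ⊕ 1 = 3.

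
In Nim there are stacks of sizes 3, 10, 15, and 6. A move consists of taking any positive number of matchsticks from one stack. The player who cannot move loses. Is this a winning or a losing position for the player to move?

Compute the nim-sum pairwise:
3 ⊕ 10 = 9
9 ⊕ 15 = 6
6 ⊕ 6 = 0
The nim-sum is 0, so this is a P-position: the player to move is in a losing position under optimal play.

Losing position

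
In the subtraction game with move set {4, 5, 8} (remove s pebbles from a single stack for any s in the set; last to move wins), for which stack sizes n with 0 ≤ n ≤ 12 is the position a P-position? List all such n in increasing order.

0, 1, 2, 3, 12

Build the Grundy sequence with g(k) = mex{g(k−s) : s ∈ {4, 5, 8}, s ≤ k}:
k:     0  1  2  3  4  5  6  7  8  9 10 11 12
g(k):  0  0  0  0  1  1  1  1  2  2  2  2  0
The P-positions (g = 0) in 0..12 are 0, 1, 2, 3, 12.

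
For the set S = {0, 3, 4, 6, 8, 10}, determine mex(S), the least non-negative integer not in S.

0 is in the set but 1 is not, so the mex is 1.

1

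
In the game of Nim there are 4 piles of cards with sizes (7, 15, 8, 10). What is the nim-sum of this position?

10

Nim-sum: 7 XOR 15 XOR 8 XOR 10 = 10.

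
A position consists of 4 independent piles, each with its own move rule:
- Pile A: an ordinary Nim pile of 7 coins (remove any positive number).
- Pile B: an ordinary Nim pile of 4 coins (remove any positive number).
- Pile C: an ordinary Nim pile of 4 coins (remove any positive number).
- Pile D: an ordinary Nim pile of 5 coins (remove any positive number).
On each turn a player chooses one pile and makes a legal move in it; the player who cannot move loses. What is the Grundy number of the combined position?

Pile A is a plain Nim pile of size 7, so its Grundy value is 7.
Pile B is a plain Nim pile of size 4, so its Grundy value is 4.
Pile C is a plain Nim pile of size 4, so its Grundy value is 4.
Pile D is a plain Nim pile of size 5, so its Grundy value is 5.
The value of a disjunctive sum is the nim-sum of the parts.
Combined value = 7 ⊕ 4 ⊕ 4 ⊕ 5 = 2.

2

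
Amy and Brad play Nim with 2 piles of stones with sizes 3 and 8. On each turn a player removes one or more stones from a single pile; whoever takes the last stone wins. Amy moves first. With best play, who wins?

Amy wins

Compute the nim-sum pairwise:
3 ⊕ 8 = 11
The nim-sum is 11 ≠ 0, so this is an N-position: the player to move can win; Amy has a winning move.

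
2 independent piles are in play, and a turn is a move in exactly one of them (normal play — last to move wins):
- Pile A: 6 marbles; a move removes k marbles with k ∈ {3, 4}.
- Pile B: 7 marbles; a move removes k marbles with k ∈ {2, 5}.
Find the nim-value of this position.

2

Build the Grundy sequence for pile A with g(k) = mex{g(k−s) : s ∈ {3, 4}, s ≤ k}:
k:     0  1  2  3  4  5  6
g(k):  0  0  0  1  1  1  2
So g(6) = 2.
For pile B, compute g(0), g(1), … with moves {2, 5}:
g(0) = mex{} = 0
g(1) = mex{} = 0
g(2) = mex{0} = 1
g(3) = mex{0} = 1
g(4) = mex{1} = 0
g(5) = mex{0,1} = 2
g(6) = mex{0} = 1
g(7) = mex{1,2} = 0
So g(7) = 0.
The value of a disjunctive sum is the nim-sum of the parts.
Combined value = 2 ⊕ 0 = 2.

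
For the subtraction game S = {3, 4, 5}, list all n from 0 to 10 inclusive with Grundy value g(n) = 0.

0, 1, 2, 8, 9, 10

Build the Grundy sequence with g(k) = mex{g(k−s) : s ∈ {3, 4, 5}, s ≤ k}:
k:     0  1  2  3  4  5  6  7  8  9 10
g(k):  0  0  0  1  1  1  2  2  0  0  0
The P-positions (g = 0) in 0..10 are 0, 1, 2, 8, 9, 10.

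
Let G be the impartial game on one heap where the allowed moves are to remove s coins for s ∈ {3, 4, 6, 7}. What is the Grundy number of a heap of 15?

Compute g(0), g(1), … for moves {3, 4, 6, 7}:
k:     0  1  2  3  4  5  6  7  8  9 10 11 12 13 14 15
g(k):  0  0  0  1  1  1  2  2  2  3  0  0  0  1  1  1
So g(15) = 1.

1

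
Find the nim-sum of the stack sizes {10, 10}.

Write each in binary and XOR column by column:
  1010  (10)
  1010  (10)
  ----
  0000  (0)

0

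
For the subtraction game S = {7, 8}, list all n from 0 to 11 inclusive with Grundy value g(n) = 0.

Compute g(0), g(1), … for moves {7, 8}:
g(0) = mex{} = 0
g(1) = mex{} = 0
g(2) = mex{} = 0
g(3) = mex{} = 0
g(4) = mex{} = 0
g(5) = mex{} = 0
g(6) = mex{} = 0
g(7) = mex{0} = 1
g(8) = mex{0} = 1
g(9) = mex{0} = 1
g(10) = mex{0} = 1
g(11) = mex{0} = 1
The P-positions (g = 0) in 0..11 are 0, 1, 2, 3, 4, 5, 6.

0, 1, 2, 3, 4, 5, 6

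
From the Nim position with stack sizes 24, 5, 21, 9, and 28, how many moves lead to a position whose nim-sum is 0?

In binary:
  11000  (24)
  00101  (5)
  10101  (21)
  01001  (9)
  11100  (28)
  -----
  11101  (29)
The overall nim-sum is X = 29. A stack of size p has a winning move iff p XOR X < p (reduce it to p XOR X).
  24: 24 XOR 29 = 5 < 24 — winning move (to 5).
  5: 5 XOR 29 = 24 ≥ 5 — no move.
  21: 21 XOR 29 = 8 < 21 — winning move (to 8).
  9: 9 XOR 29 = 20 ≥ 9 — no move.
  28: 28 XOR 29 = 1 < 28 — winning move (to 1).
That gives 3 winning moves.

3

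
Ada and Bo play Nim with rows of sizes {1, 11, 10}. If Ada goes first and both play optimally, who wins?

Compute the nim-sum pairwise:
1 ⊕ 11 = 10
10 ⊕ 10 = 0
The nim-sum is 0, so this is a P-position: the player to move is in a losing position under optimal play; Ada is about to move from it and so loses — Bo wins.

Bo wins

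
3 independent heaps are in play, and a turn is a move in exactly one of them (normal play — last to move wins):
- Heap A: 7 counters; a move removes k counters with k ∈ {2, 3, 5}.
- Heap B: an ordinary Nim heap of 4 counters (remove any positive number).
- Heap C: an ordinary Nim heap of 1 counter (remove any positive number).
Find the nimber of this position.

5

Grundy values for heap A (subtraction set {2, 3, 5}):
g(0) = mex{} = 0
g(1) = mex{} = 0
g(2) = mex{0} = 1
g(3) = mex{0} = 1
g(4) = mex{0,1} = 2
g(5) = mex{0,1} = 2
g(6) = mex{0,1,2} = 3
g(7) = mex{1,2} = 0
So g(7) = 0.
Heap B is a plain Nim heap of size 4, so its Grundy value is 4.
Heap C is a plain Nim heap of size 1, so its Grundy value is 1.
By the Sprague-Grundy theorem, the Grundy value of a sum of independent games is the XOR of the component values.
Combined value = 0 XOR 4 XOR 1 = 5.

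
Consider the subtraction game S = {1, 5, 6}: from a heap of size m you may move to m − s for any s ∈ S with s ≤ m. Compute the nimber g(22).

0

Grundy values for subtraction set {1, 5, 6}:
k:     0  1  2  3  4  5  6  7  8  9 10 11 12 13 14 15 16 17 18 19 20 21 22
g(k):  0  1  0  1  0  1  2  3  2  3  2  0  1  0  1  0  1  2  3  2  3  2  0
So g(22) = 0.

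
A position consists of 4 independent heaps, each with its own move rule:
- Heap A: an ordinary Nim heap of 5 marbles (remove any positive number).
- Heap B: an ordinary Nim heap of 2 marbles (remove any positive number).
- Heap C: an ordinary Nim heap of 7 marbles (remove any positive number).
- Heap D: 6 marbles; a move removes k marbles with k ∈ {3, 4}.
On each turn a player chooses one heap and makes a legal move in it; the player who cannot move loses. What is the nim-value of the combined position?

2

Heap A is a plain Nim heap of size 5, so its Grundy value is 5.
Heap B is a plain Nim heap of size 2, so its Grundy value is 2.
Heap C is a plain Nim heap of size 7, so its Grundy value is 7.
Grundy values for heap D (subtraction set {3, 4}):
k:     0  1  2  3  4  5  6
g(k):  0  0  0  1  1  1  2
So g(6) = 2.
By the Sprague-Grundy theorem, the Grundy value of a sum of independent games is the XOR of the component values.
Combined value = 5 ⊕ 2 ⊕ 7 ⊕ 2 = 2.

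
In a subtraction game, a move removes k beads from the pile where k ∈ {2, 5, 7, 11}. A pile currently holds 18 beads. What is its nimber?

2

Compute g(0), g(1), … for moves {2, 5, 7, 11}:
k:     0  1  2  3  4  5  6  7  8  9 10 11 12 13 14 15 16 17 18
g(k):  0  0  1  1  0  2  1  3  2  2  0  3  1  0  0  1  1  2  2
So g(18) = 2.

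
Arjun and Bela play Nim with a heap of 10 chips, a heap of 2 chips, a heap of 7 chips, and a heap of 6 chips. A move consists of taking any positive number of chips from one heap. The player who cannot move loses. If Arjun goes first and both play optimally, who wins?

Compute the nim-sum pairwise:
10 ⊕ 2 = 8
8 ⊕ 7 = 15
15 ⊕ 6 = 9
The nim-sum is 9 ≠ 0, so this is an N-position: the player to move can win; Arjun has a winning move.

Arjun wins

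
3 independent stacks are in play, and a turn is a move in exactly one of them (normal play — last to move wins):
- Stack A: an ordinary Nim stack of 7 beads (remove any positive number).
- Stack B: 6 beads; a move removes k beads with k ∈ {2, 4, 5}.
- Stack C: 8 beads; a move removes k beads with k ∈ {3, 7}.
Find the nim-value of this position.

6

Stack A is a plain Nim stack of size 7, so its Grundy value is 7.
Grundy values for stack B (subtraction set {2, 4, 5}):
k:     0  1  2  3  4  5  6
g(k):  0  0  1  1  2  2  3
So g(6) = 3.
Grundy values for stack C (subtraction set {3, 7}):
g(0) = mex{} = 0
g(1) = mex{} = 0
g(2) = mex{} = 0
g(3) = mex{0} = 1
g(4) = mex{0} = 1
g(5) = mex{0} = 1
g(6) = mex{1} = 0
g(7) = mex{0,1} = 2
g(8) = mex{0,1} = 2
So g(8) = 2.
By the Sprague-Grundy theorem, the Grundy value of a sum of independent games is the XOR of the component values.
Combined value = 7 ⊕ 3 ⊕ 2 = 6.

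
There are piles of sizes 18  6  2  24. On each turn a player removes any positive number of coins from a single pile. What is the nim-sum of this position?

14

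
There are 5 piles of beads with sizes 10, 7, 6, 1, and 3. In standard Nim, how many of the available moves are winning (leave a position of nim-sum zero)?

Nim-sum: 10 ⊕ 7 ⊕ 6 ⊕ 1 ⊕ 3 = 9.
The overall nim-sum is X = 9. A pile of size p has a winning move iff p XOR X < p (reduce it to p XOR X).
  10: 10 XOR 9 = 3 < 10 — winning move (to 3).
  7: 7 XOR 9 = 14 ≥ 7 — no move.
  6: 6 XOR 9 = 15 ≥ 6 — no move.
  1: 1 XOR 9 = 8 ≥ 1 — no move.
  3: 3 XOR 9 = 10 ≥ 3 — no move.
That gives 1 winning move.

1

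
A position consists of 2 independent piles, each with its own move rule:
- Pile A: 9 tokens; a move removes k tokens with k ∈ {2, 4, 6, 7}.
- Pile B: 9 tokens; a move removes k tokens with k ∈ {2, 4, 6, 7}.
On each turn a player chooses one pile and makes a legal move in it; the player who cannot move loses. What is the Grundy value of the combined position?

For pile A, compute g(0), g(1), … with moves {2, 4, 6, 7}:
k:     0  1  2  3  4  5  6  7  8  9
g(k):  0  0  1  1  2  2  3  3  4  0
So g(9) = 0.
Grundy values for pile B (subtraction set {2, 4, 6, 7}):
k:     0  1  2  3  4  5  6  7  8  9
g(k):  0  0  1  1  2  2  3  3  4  0
So g(9) = 0.
The value of a disjunctive sum is the nim-sum of the parts.
Combined value = 0 XOR 0 = 0.

0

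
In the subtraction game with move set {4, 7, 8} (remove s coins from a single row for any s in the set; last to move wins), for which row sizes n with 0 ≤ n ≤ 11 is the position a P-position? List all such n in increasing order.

0, 1, 2, 3

Build the Grundy sequence with g(k) = mex{g(k−s) : s ∈ {4, 7, 8}, s ≤ k}:
g(0) = mex{} = 0
g(1) = mex{} = 0
g(2) = mex{} = 0
g(3) = mex{} = 0
g(4) = mex{0} = 1
g(5) = mex{0} = 1
g(6) = mex{0} = 1
g(7) = mex{0} = 1
g(8) = mex{0,1} = 2
g(9) = mex{0,1} = 2
g(10) = mex{0,1} = 2
g(11) = mex{0,1} = 2
The P-positions (g = 0) in 0..11 are 0, 1, 2, 3.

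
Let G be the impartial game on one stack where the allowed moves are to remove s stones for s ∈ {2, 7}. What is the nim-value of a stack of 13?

Grundy values for subtraction set {2, 7}:
g(0) = mex{} = 0
g(1) = mex{} = 0
g(2) = mex{0} = 1
g(3) = mex{0} = 1
g(4) = mex{1} = 0
g(5) = mex{1} = 0
g(6) = mex{0} = 1
g(7) = mex{0} = 1
g(8) = mex{0,1} = 2
g(9) = mex{1} = 0
g(10) = mex{1,2} = 0
g(11) = mex{0} = 1
g(12) = mex{0} = 1
g(13) = mex{1} = 0
So g(13) = 0.

0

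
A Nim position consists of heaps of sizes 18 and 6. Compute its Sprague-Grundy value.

Nim-sum: 18 ⊕ 6 = 20.

20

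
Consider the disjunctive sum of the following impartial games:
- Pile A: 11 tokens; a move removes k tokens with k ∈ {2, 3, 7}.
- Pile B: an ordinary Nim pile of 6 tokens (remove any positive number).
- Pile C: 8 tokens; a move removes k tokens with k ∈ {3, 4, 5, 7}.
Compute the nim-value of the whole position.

4

Build the Grundy sequence for pile A with g(k) = mex{g(k−s) : s ∈ {2, 3, 7}, s ≤ k}:
k:     0  1  2  3  4  5  6  7  8  9 10 11
g(k):  0  0  1  1  2  0  0  1  1  2  0  0
So g(11) = 0.
Pile B is a plain Nim pile of size 6, so its Grundy value is 6.
Grundy values for pile C (subtraction set {3, 4, 5, 7}):
g(0) = mex{} = 0
g(1) = mex{} = 0
g(2) = mex{} = 0
g(3) = mex{0} = 1
g(4) = mex{0} = 1
g(5) = mex{0} = 1
g(6) = mex{0,1} = 2
g(7) = mex{0,1} = 2
g(8) = mex{0,1} = 2
So g(8) = 2.
By the Sprague-Grundy theorem, the Grundy value of a sum of independent games is the XOR of the component values.
Combined value = 0 XOR 6 XOR 2 = 4.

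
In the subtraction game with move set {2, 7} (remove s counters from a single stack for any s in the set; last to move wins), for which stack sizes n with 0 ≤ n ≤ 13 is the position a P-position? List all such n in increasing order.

0, 1, 4, 5, 9, 10, 13

Build the Grundy sequence with g(k) = mex{g(k−s) : s ∈ {2, 7}, s ≤ k}:
g(0) = mex{} = 0
g(1) = mex{} = 0
g(2) = mex{0} = 1
g(3) = mex{0} = 1
g(4) = mex{1} = 0
g(5) = mex{1} = 0
g(6) = mex{0} = 1
g(7) = mex{0} = 1
g(8) = mex{0,1} = 2
g(9) = mex{1} = 0
g(10) = mex{1,2} = 0
g(11) = mex{0} = 1
g(12) = mex{0} = 1
g(13) = mex{1} = 0
The P-positions (g = 0) in 0..13 are 0, 1, 4, 5, 9, 10, 13.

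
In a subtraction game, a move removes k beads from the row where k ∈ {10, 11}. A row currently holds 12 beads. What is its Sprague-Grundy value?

Grundy values for subtraction set {10, 11}:
g(0) = mex{} = 0
g(1) = mex{} = 0
g(2) = mex{} = 0
g(3) = mex{} = 0
g(4) = mex{} = 0
g(5) = mex{} = 0
g(6) = mex{} = 0
g(7) = mex{} = 0
g(8) = mex{} = 0
g(9) = mex{} = 0
g(10) = mex{0} = 1
g(11) = mex{0} = 1
g(12) = mex{0} = 1
So g(12) = 1.

1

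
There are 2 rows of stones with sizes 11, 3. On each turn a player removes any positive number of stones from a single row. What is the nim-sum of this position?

Nim-sum: 11 ⊕ 3 = 8.

8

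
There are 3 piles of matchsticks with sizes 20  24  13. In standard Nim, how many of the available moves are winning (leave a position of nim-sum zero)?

Compute the nim-sum pairwise:
20 XOR 24 = 12
12 XOR 13 = 1
The overall nim-sum is X = 1. A pile of size p has a winning move iff p XOR X < p (reduce it to p XOR X).
  20: 20 XOR 1 = 21 ≥ 20 — no move.
  24: 24 XOR 1 = 25 ≥ 24 — no move.
  13: 13 XOR 1 = 12 < 13 — winning move (to 12).
That gives 1 winning move.

1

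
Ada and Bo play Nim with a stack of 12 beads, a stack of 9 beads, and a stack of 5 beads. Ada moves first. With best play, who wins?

Nim-sum: 12 ^ 9 ^ 5 = 0.
The nim-sum is 0, so this is a P-position: the player to move is in a losing position under optimal play; Ada is about to move from it and so loses — Bo wins.

Bo wins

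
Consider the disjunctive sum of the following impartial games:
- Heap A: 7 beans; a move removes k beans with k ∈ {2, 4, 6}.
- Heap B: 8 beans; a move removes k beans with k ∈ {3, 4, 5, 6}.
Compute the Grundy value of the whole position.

For heap A, compute g(0), g(1), … with moves {2, 4, 6}:
g(0) = mex{} = 0
g(1) = mex{} = 0
g(2) = mex{0} = 1
g(3) = mex{0} = 1
g(4) = mex{0,1} = 2
g(5) = mex{0,1} = 2
g(6) = mex{0,1,2} = 3
g(7) = mex{0,1,2} = 3
So g(7) = 3.
Grundy values for heap B (subtraction set {3, 4, 5, 6}):
g(0) = mex{} = 0
g(1) = mex{} = 0
g(2) = mex{} = 0
g(3) = mex{0} = 1
g(4) = mex{0} = 1
g(5) = mex{0} = 1
g(6) = mex{0,1} = 2
g(7) = mex{0,1} = 2
g(8) = mex{0,1} = 2
So g(8) = 2.
By the Sprague-Grundy theorem, the Grundy value of a sum of independent games is the XOR of the component values.
Combined value = 3 ⊕ 2 = 1.

1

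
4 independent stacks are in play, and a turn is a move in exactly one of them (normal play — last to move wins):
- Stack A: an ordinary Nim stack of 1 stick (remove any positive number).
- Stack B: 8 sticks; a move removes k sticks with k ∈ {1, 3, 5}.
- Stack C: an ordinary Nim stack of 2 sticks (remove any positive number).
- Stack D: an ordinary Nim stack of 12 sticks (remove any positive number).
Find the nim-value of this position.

15

Stack A is a plain Nim stack of size 1, so its Grundy value is 1.
Build the Grundy sequence for stack B with g(k) = mex{g(k−s) : s ∈ {1, 3, 5}, s ≤ k}:
k:     0  1  2  3  4  5  6  7  8
g(k):  0  1  0  1  0  1  0  1  0
So g(8) = 0.
Stack C is a plain Nim stack of size 2, so its Grundy value is 2.
Stack D is a plain Nim stack of size 12, so its Grundy value is 12.
By the Sprague-Grundy theorem, the Grundy value of a sum of independent games is the XOR of the component values.
Combined value = 1 ⊕ 0 ⊕ 2 ⊕ 12 = 15.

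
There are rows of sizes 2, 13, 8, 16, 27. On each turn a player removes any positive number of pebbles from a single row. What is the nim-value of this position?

12

Nim-sum: 2 ^ 13 ^ 8 ^ 16 ^ 27 = 12.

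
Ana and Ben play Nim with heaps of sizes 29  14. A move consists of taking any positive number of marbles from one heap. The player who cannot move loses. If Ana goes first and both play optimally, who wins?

Nim-sum: 29 ⊕ 14 = 19.
The nim-sum is 19 ≠ 0, so this is an N-position: the player to move can win; Ana has a winning move.

Ana wins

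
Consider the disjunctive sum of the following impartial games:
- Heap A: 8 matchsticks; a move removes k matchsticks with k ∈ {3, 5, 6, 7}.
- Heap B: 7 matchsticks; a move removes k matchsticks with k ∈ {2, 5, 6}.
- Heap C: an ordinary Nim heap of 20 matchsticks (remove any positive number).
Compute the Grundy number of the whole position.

21

Build the Grundy sequence for heap A with g(k) = mex{g(k−s) : s ∈ {3, 5, 6, 7}, s ≤ k}:
g(0) = mex{} = 0
g(1) = mex{} = 0
g(2) = mex{} = 0
g(3) = mex{0} = 1
g(4) = mex{0} = 1
g(5) = mex{0} = 1
g(6) = mex{0,1} = 2
g(7) = mex{0,1} = 2
g(8) = mex{0,1} = 2
So g(8) = 2.
Build the Grundy sequence for heap B with g(k) = mex{g(k−s) : s ∈ {2, 5, 6}, s ≤ k}:
k:     0  1  2  3  4  5  6  7
g(k):  0  0  1  1  0  2  1  3
So g(7) = 3.
Heap C is a plain Nim heap of size 20, so its Grundy value is 20.
By the Sprague-Grundy theorem, the Grundy value of a sum of independent games is the XOR of the component values.
Combined value = 2 ⊕ 3 ⊕ 20 = 21.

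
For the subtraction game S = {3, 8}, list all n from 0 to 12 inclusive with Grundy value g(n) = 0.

0, 1, 2, 6, 7, 11, 12

Build the Grundy sequence with g(k) = mex{g(k−s) : s ∈ {3, 8}, s ≤ k}:
k:     0  1  2  3  4  5  6  7  8  9 10 11 12
g(k):  0  0  0  1  1  1  0  0  2  1  1  0  0
The P-positions (g = 0) in 0..12 are 0, 1, 2, 6, 7, 11, 12.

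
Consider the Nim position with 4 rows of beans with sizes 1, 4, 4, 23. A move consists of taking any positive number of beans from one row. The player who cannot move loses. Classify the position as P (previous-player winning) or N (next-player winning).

N-position

Bitwise XOR of the heap sizes:
  00001  (1)
  00100  (4)
  00100  (4)
  10111  (23)
  -----
  10110  (22)
The nim-sum is 22 ≠ 0, so this is an N-position: the player to move can win.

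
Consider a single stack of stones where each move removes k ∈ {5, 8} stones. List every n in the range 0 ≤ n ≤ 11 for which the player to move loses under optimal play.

Grundy values for subtraction set {5, 8}:
k:     0  1  2  3  4  5  6  7  8  9 10 11
g(k):  0  0  0  0  0  1  1  1  1  1  2  2
The P-positions (g = 0) in 0..11 are 0, 1, 2, 3, 4.

0, 1, 2, 3, 4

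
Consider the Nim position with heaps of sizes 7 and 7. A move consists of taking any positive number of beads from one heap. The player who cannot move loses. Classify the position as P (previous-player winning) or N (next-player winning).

Nim-sum: 7 XOR 7 = 0.
The nim-sum is 0, so this is a P-position: the player to move is in a losing position under optimal play.

P-position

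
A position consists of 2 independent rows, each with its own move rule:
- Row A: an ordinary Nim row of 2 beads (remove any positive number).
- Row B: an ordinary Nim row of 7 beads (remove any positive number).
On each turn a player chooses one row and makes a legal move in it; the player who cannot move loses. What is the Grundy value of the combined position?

5

Row A is a plain Nim row of size 2, so its Grundy value is 2.
Row B is a plain Nim row of size 7, so its Grundy value is 7.
By the Sprague-Grundy theorem, the Grundy value of a sum of independent games is the XOR of the component values.
Combined value = 2 ⊕ 7 = 5.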